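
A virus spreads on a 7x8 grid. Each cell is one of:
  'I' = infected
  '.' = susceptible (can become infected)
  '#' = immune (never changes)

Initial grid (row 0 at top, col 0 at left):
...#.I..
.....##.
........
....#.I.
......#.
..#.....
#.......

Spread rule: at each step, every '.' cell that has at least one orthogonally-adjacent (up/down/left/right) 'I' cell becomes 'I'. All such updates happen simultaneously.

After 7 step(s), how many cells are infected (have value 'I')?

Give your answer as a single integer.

Answer: 46

Derivation:
Step 0 (initial): 2 infected
Step 1: +5 new -> 7 infected
Step 2: +6 new -> 13 infected
Step 3: +6 new -> 19 infected
Step 4: +7 new -> 26 infected
Step 5: +8 new -> 34 infected
Step 6: +6 new -> 40 infected
Step 7: +6 new -> 46 infected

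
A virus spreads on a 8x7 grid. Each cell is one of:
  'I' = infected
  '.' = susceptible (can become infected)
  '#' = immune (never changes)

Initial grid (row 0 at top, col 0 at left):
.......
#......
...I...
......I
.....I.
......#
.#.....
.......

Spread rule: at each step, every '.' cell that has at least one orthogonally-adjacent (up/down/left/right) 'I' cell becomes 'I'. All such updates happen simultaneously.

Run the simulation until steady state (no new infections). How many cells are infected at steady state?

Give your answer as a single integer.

Answer: 53

Derivation:
Step 0 (initial): 3 infected
Step 1: +9 new -> 12 infected
Step 2: +11 new -> 23 infected
Step 3: +12 new -> 35 infected
Step 4: +8 new -> 43 infected
Step 5: +5 new -> 48 infected
Step 6: +2 new -> 50 infected
Step 7: +2 new -> 52 infected
Step 8: +1 new -> 53 infected
Step 9: +0 new -> 53 infected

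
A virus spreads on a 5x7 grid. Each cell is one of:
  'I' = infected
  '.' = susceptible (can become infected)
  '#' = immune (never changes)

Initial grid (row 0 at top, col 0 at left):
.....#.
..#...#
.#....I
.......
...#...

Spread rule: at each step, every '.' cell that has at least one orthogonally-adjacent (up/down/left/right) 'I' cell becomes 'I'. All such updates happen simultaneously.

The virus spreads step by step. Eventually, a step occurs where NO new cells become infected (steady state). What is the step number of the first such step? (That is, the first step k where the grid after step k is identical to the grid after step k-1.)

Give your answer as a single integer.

Step 0 (initial): 1 infected
Step 1: +2 new -> 3 infected
Step 2: +4 new -> 7 infected
Step 3: +4 new -> 11 infected
Step 4: +5 new -> 16 infected
Step 5: +2 new -> 18 infected
Step 6: +3 new -> 21 infected
Step 7: +3 new -> 24 infected
Step 8: +4 new -> 28 infected
Step 9: +1 new -> 29 infected
Step 10: +0 new -> 29 infected

Answer: 10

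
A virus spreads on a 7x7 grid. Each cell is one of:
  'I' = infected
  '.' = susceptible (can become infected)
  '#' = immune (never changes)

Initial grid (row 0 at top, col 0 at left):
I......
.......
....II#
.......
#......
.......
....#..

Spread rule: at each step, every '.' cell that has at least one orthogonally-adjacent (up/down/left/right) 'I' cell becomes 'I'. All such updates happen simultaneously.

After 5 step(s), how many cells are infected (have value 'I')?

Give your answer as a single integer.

Step 0 (initial): 3 infected
Step 1: +7 new -> 10 infected
Step 2: +12 new -> 22 infected
Step 3: +10 new -> 32 infected
Step 4: +5 new -> 37 infected
Step 5: +4 new -> 41 infected

Answer: 41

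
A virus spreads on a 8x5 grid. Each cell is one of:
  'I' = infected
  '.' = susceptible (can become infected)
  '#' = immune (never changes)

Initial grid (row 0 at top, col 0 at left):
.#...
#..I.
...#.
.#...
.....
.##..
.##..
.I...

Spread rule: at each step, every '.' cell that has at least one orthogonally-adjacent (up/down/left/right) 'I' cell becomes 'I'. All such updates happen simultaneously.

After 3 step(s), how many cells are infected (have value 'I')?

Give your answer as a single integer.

Step 0 (initial): 2 infected
Step 1: +5 new -> 7 infected
Step 2: +7 new -> 14 infected
Step 3: +6 new -> 20 infected

Answer: 20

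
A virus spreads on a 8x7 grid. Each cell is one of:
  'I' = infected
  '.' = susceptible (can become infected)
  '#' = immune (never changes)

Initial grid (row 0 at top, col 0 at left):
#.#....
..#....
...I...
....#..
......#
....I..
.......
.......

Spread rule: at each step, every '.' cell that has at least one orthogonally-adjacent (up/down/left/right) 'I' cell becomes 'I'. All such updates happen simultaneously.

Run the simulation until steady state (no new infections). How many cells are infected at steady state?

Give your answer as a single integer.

Answer: 51

Derivation:
Step 0 (initial): 2 infected
Step 1: +8 new -> 10 infected
Step 2: +12 new -> 22 infected
Step 3: +13 new -> 35 infected
Step 4: +11 new -> 46 infected
Step 5: +4 new -> 50 infected
Step 6: +1 new -> 51 infected
Step 7: +0 new -> 51 infected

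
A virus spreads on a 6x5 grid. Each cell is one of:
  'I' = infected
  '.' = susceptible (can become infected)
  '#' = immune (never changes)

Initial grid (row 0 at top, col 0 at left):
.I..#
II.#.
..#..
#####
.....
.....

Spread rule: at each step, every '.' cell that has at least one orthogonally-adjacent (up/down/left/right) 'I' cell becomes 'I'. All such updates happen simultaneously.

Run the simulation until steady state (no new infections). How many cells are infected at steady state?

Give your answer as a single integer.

Step 0 (initial): 3 infected
Step 1: +5 new -> 8 infected
Step 2: +1 new -> 9 infected
Step 3: +0 new -> 9 infected

Answer: 9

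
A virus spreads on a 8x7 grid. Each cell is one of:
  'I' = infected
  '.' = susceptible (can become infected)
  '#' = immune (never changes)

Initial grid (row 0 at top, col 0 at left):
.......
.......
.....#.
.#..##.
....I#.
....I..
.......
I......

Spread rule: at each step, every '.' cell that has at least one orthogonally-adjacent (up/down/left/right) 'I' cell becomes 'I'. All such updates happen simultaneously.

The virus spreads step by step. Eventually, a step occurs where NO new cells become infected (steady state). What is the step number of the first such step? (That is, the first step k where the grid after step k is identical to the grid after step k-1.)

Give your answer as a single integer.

Answer: 8

Derivation:
Step 0 (initial): 3 infected
Step 1: +6 new -> 9 infected
Step 2: +10 new -> 19 infected
Step 3: +10 new -> 29 infected
Step 4: +6 new -> 35 infected
Step 5: +6 new -> 41 infected
Step 6: +6 new -> 47 infected
Step 7: +4 new -> 51 infected
Step 8: +0 new -> 51 infected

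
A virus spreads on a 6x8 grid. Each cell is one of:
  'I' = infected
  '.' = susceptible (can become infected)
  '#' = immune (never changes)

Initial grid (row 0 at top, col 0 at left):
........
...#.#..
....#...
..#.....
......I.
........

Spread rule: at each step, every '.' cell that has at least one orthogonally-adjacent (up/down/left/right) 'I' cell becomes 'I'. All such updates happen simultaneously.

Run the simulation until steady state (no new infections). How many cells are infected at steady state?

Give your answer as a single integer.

Step 0 (initial): 1 infected
Step 1: +4 new -> 5 infected
Step 2: +6 new -> 11 infected
Step 3: +6 new -> 17 infected
Step 4: +5 new -> 22 infected
Step 5: +5 new -> 27 infected
Step 6: +5 new -> 32 infected
Step 7: +6 new -> 38 infected
Step 8: +3 new -> 41 infected
Step 9: +2 new -> 43 infected
Step 10: +1 new -> 44 infected
Step 11: +0 new -> 44 infected

Answer: 44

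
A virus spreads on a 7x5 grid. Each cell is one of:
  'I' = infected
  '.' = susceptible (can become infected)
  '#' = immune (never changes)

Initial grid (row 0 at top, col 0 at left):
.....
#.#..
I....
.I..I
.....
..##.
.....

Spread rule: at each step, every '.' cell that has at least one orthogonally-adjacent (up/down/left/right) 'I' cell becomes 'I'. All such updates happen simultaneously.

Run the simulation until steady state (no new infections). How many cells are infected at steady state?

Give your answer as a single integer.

Answer: 31

Derivation:
Step 0 (initial): 3 infected
Step 1: +7 new -> 10 infected
Step 2: +9 new -> 19 infected
Step 3: +6 new -> 25 infected
Step 4: +6 new -> 31 infected
Step 5: +0 new -> 31 infected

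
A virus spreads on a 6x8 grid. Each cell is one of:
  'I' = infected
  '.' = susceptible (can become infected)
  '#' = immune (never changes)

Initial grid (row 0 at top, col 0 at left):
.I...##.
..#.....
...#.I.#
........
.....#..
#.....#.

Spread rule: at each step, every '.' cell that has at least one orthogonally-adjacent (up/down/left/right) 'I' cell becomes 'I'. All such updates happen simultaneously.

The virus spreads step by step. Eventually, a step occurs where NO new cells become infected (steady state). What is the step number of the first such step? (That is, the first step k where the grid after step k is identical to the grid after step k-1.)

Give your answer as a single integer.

Step 0 (initial): 2 infected
Step 1: +7 new -> 9 infected
Step 2: +7 new -> 16 infected
Step 3: +10 new -> 26 infected
Step 4: +7 new -> 33 infected
Step 5: +6 new -> 39 infected
Step 6: +1 new -> 40 infected
Step 7: +0 new -> 40 infected

Answer: 7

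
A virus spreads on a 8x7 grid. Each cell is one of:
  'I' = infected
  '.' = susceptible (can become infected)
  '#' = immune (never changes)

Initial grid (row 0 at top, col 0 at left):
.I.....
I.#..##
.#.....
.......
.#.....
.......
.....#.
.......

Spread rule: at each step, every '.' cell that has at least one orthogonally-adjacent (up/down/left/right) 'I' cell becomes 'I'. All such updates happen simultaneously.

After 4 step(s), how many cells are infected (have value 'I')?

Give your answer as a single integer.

Step 0 (initial): 2 infected
Step 1: +4 new -> 6 infected
Step 2: +2 new -> 8 infected
Step 3: +4 new -> 12 infected
Step 4: +5 new -> 17 infected

Answer: 17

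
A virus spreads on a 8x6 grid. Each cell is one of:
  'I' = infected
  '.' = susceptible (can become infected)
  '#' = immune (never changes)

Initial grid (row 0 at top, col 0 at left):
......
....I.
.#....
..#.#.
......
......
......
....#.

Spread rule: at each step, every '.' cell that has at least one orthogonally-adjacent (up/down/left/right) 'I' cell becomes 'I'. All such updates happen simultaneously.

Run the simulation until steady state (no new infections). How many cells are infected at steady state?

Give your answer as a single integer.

Answer: 44

Derivation:
Step 0 (initial): 1 infected
Step 1: +4 new -> 5 infected
Step 2: +5 new -> 10 infected
Step 3: +5 new -> 15 infected
Step 4: +4 new -> 19 infected
Step 5: +6 new -> 25 infected
Step 6: +6 new -> 31 infected
Step 7: +7 new -> 38 infected
Step 8: +3 new -> 41 infected
Step 9: +2 new -> 43 infected
Step 10: +1 new -> 44 infected
Step 11: +0 new -> 44 infected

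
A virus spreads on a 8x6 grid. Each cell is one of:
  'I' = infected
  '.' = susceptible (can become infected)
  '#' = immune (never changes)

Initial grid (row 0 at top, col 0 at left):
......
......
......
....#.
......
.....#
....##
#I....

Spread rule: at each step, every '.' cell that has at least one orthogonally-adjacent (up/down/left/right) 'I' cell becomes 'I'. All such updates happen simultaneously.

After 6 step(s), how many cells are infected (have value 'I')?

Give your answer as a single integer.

Answer: 27

Derivation:
Step 0 (initial): 1 infected
Step 1: +2 new -> 3 infected
Step 2: +4 new -> 7 infected
Step 3: +5 new -> 12 infected
Step 4: +5 new -> 17 infected
Step 5: +5 new -> 22 infected
Step 6: +5 new -> 27 infected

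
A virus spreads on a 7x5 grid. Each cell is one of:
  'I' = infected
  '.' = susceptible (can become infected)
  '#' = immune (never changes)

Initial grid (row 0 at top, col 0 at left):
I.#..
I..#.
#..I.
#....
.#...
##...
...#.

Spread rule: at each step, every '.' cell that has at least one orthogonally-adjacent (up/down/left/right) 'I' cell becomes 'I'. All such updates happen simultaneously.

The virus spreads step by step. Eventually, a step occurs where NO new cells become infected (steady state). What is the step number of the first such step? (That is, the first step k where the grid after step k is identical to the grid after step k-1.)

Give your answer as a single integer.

Step 0 (initial): 3 infected
Step 1: +5 new -> 8 infected
Step 2: +6 new -> 14 infected
Step 3: +5 new -> 19 infected
Step 4: +3 new -> 22 infected
Step 5: +2 new -> 24 infected
Step 6: +1 new -> 25 infected
Step 7: +1 new -> 26 infected
Step 8: +0 new -> 26 infected

Answer: 8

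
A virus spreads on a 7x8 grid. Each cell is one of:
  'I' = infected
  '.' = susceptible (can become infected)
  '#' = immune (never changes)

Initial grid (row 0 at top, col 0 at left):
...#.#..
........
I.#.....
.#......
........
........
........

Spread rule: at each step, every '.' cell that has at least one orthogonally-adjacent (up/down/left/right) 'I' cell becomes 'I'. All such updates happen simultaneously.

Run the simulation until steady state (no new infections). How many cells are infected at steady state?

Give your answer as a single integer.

Answer: 52

Derivation:
Step 0 (initial): 1 infected
Step 1: +3 new -> 4 infected
Step 2: +3 new -> 7 infected
Step 3: +4 new -> 11 infected
Step 4: +5 new -> 16 infected
Step 5: +6 new -> 22 infected
Step 6: +7 new -> 29 infected
Step 7: +6 new -> 35 infected
Step 8: +7 new -> 42 infected
Step 9: +6 new -> 48 infected
Step 10: +3 new -> 51 infected
Step 11: +1 new -> 52 infected
Step 12: +0 new -> 52 infected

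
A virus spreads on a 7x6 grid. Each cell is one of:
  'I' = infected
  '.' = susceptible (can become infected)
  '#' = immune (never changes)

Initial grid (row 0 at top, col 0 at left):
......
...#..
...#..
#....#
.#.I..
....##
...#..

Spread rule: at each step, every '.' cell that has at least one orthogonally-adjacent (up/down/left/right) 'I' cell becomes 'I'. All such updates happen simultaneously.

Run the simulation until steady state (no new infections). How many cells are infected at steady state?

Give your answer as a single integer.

Step 0 (initial): 1 infected
Step 1: +4 new -> 5 infected
Step 2: +4 new -> 9 infected
Step 3: +5 new -> 14 infected
Step 4: +6 new -> 20 infected
Step 5: +7 new -> 27 infected
Step 6: +4 new -> 31 infected
Step 7: +1 new -> 32 infected
Step 8: +0 new -> 32 infected

Answer: 32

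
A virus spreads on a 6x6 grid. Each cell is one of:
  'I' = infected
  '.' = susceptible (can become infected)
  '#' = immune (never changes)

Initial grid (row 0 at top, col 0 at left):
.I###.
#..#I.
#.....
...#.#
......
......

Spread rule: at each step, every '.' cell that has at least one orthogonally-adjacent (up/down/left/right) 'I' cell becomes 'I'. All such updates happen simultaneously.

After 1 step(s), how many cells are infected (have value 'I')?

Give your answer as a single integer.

Step 0 (initial): 2 infected
Step 1: +4 new -> 6 infected

Answer: 6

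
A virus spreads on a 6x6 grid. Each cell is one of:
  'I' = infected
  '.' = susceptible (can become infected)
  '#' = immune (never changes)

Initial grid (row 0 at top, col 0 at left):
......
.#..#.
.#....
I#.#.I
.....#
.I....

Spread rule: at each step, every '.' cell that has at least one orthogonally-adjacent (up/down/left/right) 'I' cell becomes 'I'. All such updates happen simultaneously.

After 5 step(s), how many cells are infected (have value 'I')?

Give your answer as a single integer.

Answer: 30

Derivation:
Step 0 (initial): 3 infected
Step 1: +7 new -> 10 infected
Step 2: +6 new -> 16 infected
Step 3: +6 new -> 22 infected
Step 4: +5 new -> 27 infected
Step 5: +3 new -> 30 infected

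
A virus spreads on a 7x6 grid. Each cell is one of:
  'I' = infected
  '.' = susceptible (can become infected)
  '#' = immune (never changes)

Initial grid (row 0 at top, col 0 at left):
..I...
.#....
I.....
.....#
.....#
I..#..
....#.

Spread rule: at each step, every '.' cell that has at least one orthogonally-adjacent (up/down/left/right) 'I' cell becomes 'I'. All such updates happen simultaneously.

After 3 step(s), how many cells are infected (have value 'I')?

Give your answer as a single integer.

Answer: 26

Derivation:
Step 0 (initial): 3 infected
Step 1: +9 new -> 12 infected
Step 2: +8 new -> 20 infected
Step 3: +6 new -> 26 infected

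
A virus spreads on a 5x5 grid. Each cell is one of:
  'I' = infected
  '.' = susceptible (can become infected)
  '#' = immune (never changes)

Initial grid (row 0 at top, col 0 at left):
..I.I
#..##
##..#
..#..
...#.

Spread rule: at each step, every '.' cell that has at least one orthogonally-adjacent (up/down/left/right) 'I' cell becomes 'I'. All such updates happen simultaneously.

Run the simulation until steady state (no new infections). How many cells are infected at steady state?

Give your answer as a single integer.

Answer: 12

Derivation:
Step 0 (initial): 2 infected
Step 1: +3 new -> 5 infected
Step 2: +3 new -> 8 infected
Step 3: +1 new -> 9 infected
Step 4: +1 new -> 10 infected
Step 5: +1 new -> 11 infected
Step 6: +1 new -> 12 infected
Step 7: +0 new -> 12 infected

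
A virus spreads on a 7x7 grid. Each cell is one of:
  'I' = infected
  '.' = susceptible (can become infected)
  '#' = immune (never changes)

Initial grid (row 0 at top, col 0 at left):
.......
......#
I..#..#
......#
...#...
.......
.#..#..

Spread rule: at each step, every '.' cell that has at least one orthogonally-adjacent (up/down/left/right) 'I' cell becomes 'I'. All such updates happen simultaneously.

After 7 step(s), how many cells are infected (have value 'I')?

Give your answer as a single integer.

Answer: 36

Derivation:
Step 0 (initial): 1 infected
Step 1: +3 new -> 4 infected
Step 2: +5 new -> 9 infected
Step 3: +5 new -> 14 infected
Step 4: +6 new -> 20 infected
Step 5: +4 new -> 24 infected
Step 6: +7 new -> 31 infected
Step 7: +5 new -> 36 infected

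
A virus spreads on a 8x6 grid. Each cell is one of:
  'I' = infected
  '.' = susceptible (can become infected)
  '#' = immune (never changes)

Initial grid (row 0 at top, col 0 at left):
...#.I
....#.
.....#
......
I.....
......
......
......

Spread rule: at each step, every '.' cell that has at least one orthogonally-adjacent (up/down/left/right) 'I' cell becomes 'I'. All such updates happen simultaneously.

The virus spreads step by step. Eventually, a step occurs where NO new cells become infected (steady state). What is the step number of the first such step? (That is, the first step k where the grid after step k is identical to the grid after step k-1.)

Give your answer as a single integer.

Answer: 9

Derivation:
Step 0 (initial): 2 infected
Step 1: +5 new -> 7 infected
Step 2: +5 new -> 12 infected
Step 3: +7 new -> 19 infected
Step 4: +8 new -> 27 infected
Step 5: +8 new -> 35 infected
Step 6: +7 new -> 42 infected
Step 7: +2 new -> 44 infected
Step 8: +1 new -> 45 infected
Step 9: +0 new -> 45 infected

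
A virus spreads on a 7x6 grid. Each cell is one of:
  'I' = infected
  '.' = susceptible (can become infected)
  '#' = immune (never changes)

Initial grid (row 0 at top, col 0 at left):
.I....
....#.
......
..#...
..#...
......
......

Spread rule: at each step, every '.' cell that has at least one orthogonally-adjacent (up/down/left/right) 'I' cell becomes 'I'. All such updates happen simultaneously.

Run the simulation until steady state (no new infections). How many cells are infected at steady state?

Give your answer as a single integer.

Answer: 39

Derivation:
Step 0 (initial): 1 infected
Step 1: +3 new -> 4 infected
Step 2: +4 new -> 8 infected
Step 3: +5 new -> 13 infected
Step 4: +4 new -> 17 infected
Step 5: +5 new -> 22 infected
Step 6: +6 new -> 28 infected
Step 7: +5 new -> 33 infected
Step 8: +3 new -> 36 infected
Step 9: +2 new -> 38 infected
Step 10: +1 new -> 39 infected
Step 11: +0 new -> 39 infected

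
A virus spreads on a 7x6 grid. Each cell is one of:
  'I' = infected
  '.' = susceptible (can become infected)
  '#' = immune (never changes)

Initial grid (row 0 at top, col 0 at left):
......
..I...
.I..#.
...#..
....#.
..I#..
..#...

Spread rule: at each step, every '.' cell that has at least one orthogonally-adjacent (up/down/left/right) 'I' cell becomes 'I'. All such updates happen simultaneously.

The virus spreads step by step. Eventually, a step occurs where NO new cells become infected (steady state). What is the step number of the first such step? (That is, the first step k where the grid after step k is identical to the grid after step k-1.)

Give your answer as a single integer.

Step 0 (initial): 3 infected
Step 1: +8 new -> 11 infected
Step 2: +11 new -> 22 infected
Step 3: +5 new -> 27 infected
Step 4: +2 new -> 29 infected
Step 5: +1 new -> 30 infected
Step 6: +2 new -> 32 infected
Step 7: +1 new -> 33 infected
Step 8: +2 new -> 35 infected
Step 9: +1 new -> 36 infected
Step 10: +1 new -> 37 infected
Step 11: +0 new -> 37 infected

Answer: 11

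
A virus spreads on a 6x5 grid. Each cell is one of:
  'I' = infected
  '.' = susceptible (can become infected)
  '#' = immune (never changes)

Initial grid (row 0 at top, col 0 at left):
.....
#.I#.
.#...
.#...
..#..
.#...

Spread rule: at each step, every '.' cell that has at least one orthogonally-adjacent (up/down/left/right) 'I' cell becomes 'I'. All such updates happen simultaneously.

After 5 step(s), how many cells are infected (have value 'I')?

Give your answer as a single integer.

Answer: 17

Derivation:
Step 0 (initial): 1 infected
Step 1: +3 new -> 4 infected
Step 2: +4 new -> 8 infected
Step 3: +4 new -> 12 infected
Step 4: +3 new -> 15 infected
Step 5: +2 new -> 17 infected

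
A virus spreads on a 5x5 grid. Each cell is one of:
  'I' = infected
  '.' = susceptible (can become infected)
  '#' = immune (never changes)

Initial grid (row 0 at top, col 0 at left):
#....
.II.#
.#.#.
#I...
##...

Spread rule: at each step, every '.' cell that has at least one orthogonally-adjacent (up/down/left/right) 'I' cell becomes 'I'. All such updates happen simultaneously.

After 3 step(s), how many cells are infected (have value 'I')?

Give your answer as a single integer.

Step 0 (initial): 3 infected
Step 1: +6 new -> 9 infected
Step 2: +4 new -> 13 infected
Step 3: +3 new -> 16 infected

Answer: 16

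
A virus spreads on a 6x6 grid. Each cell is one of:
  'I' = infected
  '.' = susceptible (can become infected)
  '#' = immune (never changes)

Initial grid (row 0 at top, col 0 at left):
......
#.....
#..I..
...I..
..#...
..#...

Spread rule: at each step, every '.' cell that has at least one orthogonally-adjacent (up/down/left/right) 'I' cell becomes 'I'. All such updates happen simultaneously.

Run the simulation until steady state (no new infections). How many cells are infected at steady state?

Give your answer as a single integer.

Step 0 (initial): 2 infected
Step 1: +6 new -> 8 infected
Step 2: +9 new -> 17 infected
Step 3: +8 new -> 25 infected
Step 4: +5 new -> 30 infected
Step 5: +2 new -> 32 infected
Step 6: +0 new -> 32 infected

Answer: 32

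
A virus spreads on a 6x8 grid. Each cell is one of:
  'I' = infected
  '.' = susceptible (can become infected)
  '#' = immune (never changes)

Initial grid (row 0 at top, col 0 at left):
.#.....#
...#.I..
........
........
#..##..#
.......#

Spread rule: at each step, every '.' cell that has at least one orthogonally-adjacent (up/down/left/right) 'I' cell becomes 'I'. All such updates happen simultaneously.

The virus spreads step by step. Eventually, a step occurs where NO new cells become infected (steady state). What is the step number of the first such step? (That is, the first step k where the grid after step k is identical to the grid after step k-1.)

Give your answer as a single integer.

Step 0 (initial): 1 infected
Step 1: +4 new -> 5 infected
Step 2: +6 new -> 11 infected
Step 3: +6 new -> 17 infected
Step 4: +6 new -> 23 infected
Step 5: +5 new -> 28 infected
Step 6: +5 new -> 33 infected
Step 7: +4 new -> 37 infected
Step 8: +2 new -> 39 infected
Step 9: +1 new -> 40 infected
Step 10: +0 new -> 40 infected

Answer: 10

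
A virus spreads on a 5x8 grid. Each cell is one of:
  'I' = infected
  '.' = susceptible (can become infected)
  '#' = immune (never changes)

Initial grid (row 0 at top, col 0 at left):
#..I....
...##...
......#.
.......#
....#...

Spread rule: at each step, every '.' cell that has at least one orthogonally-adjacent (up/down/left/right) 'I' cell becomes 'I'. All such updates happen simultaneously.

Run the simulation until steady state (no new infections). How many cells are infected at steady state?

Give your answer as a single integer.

Step 0 (initial): 1 infected
Step 1: +2 new -> 3 infected
Step 2: +3 new -> 6 infected
Step 3: +4 new -> 10 infected
Step 4: +7 new -> 17 infected
Step 5: +7 new -> 24 infected
Step 6: +7 new -> 31 infected
Step 7: +2 new -> 33 infected
Step 8: +1 new -> 34 infected
Step 9: +0 new -> 34 infected

Answer: 34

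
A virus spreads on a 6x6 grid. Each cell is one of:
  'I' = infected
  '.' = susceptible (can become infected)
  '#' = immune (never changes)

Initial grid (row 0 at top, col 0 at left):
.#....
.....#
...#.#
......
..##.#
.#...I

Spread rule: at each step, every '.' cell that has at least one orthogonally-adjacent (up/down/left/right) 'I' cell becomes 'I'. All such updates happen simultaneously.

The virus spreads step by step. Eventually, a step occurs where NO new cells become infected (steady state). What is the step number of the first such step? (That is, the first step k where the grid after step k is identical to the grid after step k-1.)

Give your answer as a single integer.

Step 0 (initial): 1 infected
Step 1: +1 new -> 2 infected
Step 2: +2 new -> 4 infected
Step 3: +2 new -> 6 infected
Step 4: +3 new -> 9 infected
Step 5: +2 new -> 11 infected
Step 6: +4 new -> 15 infected
Step 7: +6 new -> 21 infected
Step 8: +4 new -> 25 infected
Step 9: +2 new -> 27 infected
Step 10: +1 new -> 28 infected
Step 11: +0 new -> 28 infected

Answer: 11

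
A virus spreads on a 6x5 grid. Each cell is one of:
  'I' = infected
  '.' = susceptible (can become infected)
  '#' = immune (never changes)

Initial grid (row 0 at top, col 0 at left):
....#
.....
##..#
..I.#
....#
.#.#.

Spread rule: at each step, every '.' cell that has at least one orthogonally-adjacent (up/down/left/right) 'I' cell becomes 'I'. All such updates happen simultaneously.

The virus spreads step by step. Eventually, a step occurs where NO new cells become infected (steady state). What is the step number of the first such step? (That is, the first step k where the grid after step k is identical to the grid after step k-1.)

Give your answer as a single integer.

Step 0 (initial): 1 infected
Step 1: +4 new -> 5 infected
Step 2: +6 new -> 11 infected
Step 3: +4 new -> 15 infected
Step 4: +5 new -> 20 infected
Step 5: +1 new -> 21 infected
Step 6: +0 new -> 21 infected

Answer: 6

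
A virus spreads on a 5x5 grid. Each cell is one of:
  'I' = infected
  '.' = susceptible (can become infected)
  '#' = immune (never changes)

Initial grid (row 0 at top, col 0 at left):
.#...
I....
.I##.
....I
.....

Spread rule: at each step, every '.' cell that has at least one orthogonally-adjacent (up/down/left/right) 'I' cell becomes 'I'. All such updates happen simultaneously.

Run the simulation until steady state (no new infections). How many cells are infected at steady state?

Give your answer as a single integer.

Answer: 22

Derivation:
Step 0 (initial): 3 infected
Step 1: +7 new -> 10 infected
Step 2: +6 new -> 16 infected
Step 3: +5 new -> 21 infected
Step 4: +1 new -> 22 infected
Step 5: +0 new -> 22 infected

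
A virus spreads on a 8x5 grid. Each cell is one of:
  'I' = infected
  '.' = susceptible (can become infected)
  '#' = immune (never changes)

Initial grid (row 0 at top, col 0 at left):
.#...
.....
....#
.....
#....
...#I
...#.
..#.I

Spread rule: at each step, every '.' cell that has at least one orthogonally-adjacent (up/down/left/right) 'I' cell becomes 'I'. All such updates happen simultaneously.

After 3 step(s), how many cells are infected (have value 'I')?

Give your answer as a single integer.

Step 0 (initial): 2 infected
Step 1: +3 new -> 5 infected
Step 2: +2 new -> 7 infected
Step 3: +2 new -> 9 infected

Answer: 9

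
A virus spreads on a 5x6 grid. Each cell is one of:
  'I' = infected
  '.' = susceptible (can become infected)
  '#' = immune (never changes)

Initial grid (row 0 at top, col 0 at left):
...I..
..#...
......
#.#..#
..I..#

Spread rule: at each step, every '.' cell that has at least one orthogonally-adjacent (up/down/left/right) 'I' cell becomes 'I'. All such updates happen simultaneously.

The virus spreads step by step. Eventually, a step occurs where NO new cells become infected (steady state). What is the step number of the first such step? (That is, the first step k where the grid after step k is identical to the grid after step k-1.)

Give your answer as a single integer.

Step 0 (initial): 2 infected
Step 1: +5 new -> 7 infected
Step 2: +8 new -> 15 infected
Step 3: +7 new -> 22 infected
Step 4: +3 new -> 25 infected
Step 5: +0 new -> 25 infected

Answer: 5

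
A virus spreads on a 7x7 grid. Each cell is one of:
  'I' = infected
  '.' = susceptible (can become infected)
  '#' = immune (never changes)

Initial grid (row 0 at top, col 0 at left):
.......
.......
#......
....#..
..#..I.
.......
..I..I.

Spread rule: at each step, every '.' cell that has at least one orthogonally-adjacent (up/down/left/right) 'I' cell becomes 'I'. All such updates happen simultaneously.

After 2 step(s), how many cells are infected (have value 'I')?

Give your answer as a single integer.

Step 0 (initial): 3 infected
Step 1: +9 new -> 12 infected
Step 2: +8 new -> 20 infected

Answer: 20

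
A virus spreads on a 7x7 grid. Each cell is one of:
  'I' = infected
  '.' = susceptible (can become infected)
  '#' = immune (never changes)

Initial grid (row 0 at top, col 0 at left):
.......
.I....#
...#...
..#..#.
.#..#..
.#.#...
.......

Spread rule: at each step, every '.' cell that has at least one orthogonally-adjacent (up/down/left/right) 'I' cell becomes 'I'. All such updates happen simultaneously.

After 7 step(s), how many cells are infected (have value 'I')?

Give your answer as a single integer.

Step 0 (initial): 1 infected
Step 1: +4 new -> 5 infected
Step 2: +6 new -> 11 infected
Step 3: +3 new -> 14 infected
Step 4: +4 new -> 18 infected
Step 5: +4 new -> 22 infected
Step 6: +4 new -> 26 infected
Step 7: +3 new -> 29 infected

Answer: 29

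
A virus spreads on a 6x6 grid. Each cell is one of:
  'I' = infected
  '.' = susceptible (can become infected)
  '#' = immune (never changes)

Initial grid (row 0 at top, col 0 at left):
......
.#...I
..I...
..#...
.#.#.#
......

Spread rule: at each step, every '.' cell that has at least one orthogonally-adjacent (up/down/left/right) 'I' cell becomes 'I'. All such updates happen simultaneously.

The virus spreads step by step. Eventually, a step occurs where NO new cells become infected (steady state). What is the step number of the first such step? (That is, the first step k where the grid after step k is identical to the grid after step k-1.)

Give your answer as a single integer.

Step 0 (initial): 2 infected
Step 1: +6 new -> 8 infected
Step 2: +8 new -> 16 infected
Step 3: +5 new -> 21 infected
Step 4: +3 new -> 24 infected
Step 5: +2 new -> 26 infected
Step 6: +3 new -> 29 infected
Step 7: +1 new -> 30 infected
Step 8: +1 new -> 31 infected
Step 9: +0 new -> 31 infected

Answer: 9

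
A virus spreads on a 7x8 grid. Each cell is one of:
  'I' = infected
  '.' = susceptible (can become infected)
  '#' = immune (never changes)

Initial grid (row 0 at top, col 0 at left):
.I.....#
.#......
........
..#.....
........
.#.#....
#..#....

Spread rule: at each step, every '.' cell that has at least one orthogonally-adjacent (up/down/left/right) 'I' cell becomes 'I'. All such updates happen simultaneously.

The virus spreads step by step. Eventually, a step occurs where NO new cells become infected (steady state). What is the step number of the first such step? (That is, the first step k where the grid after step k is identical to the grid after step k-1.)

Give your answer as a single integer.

Answer: 13

Derivation:
Step 0 (initial): 1 infected
Step 1: +2 new -> 3 infected
Step 2: +3 new -> 6 infected
Step 3: +4 new -> 10 infected
Step 4: +5 new -> 15 infected
Step 5: +6 new -> 21 infected
Step 6: +6 new -> 27 infected
Step 7: +5 new -> 32 infected
Step 8: +5 new -> 37 infected
Step 9: +5 new -> 42 infected
Step 10: +4 new -> 46 infected
Step 11: +2 new -> 48 infected
Step 12: +1 new -> 49 infected
Step 13: +0 new -> 49 infected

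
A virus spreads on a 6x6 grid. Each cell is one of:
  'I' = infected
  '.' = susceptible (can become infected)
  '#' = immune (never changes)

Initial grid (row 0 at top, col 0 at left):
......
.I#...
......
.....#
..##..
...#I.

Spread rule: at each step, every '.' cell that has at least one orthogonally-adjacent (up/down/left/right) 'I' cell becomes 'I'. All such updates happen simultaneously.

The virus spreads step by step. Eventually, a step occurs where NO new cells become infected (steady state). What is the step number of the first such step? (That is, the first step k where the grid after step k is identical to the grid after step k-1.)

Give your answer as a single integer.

Answer: 6

Derivation:
Step 0 (initial): 2 infected
Step 1: +5 new -> 7 infected
Step 2: +7 new -> 14 infected
Step 3: +7 new -> 21 infected
Step 4: +6 new -> 27 infected
Step 5: +4 new -> 31 infected
Step 6: +0 new -> 31 infected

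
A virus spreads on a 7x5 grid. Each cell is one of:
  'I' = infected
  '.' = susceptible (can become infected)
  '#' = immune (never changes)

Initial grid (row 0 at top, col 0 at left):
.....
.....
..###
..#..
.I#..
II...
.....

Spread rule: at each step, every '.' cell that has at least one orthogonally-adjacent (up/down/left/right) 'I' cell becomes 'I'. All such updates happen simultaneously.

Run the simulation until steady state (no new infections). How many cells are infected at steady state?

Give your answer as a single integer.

Step 0 (initial): 3 infected
Step 1: +5 new -> 8 infected
Step 2: +4 new -> 12 infected
Step 3: +5 new -> 17 infected
Step 4: +6 new -> 23 infected
Step 5: +4 new -> 27 infected
Step 6: +2 new -> 29 infected
Step 7: +1 new -> 30 infected
Step 8: +0 new -> 30 infected

Answer: 30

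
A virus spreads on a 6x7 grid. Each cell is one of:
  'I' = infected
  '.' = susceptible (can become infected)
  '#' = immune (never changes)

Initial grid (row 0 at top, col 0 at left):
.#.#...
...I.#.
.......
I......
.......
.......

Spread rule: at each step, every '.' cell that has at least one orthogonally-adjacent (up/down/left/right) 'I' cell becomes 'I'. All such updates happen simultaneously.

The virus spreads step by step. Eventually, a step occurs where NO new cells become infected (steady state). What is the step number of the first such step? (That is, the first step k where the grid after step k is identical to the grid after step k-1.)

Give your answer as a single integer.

Answer: 8

Derivation:
Step 0 (initial): 2 infected
Step 1: +6 new -> 8 infected
Step 2: +11 new -> 19 infected
Step 3: +7 new -> 26 infected
Step 4: +6 new -> 32 infected
Step 5: +4 new -> 36 infected
Step 6: +2 new -> 38 infected
Step 7: +1 new -> 39 infected
Step 8: +0 new -> 39 infected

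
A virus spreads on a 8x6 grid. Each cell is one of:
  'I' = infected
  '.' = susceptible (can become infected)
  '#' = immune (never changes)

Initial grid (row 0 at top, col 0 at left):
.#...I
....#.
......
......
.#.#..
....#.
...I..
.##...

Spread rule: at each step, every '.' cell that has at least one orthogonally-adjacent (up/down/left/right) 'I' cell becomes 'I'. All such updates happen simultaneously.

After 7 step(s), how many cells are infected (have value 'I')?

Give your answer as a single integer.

Answer: 41

Derivation:
Step 0 (initial): 2 infected
Step 1: +6 new -> 8 infected
Step 2: +6 new -> 14 infected
Step 3: +9 new -> 23 infected
Step 4: +7 new -> 30 infected
Step 5: +6 new -> 36 infected
Step 6: +3 new -> 39 infected
Step 7: +2 new -> 41 infected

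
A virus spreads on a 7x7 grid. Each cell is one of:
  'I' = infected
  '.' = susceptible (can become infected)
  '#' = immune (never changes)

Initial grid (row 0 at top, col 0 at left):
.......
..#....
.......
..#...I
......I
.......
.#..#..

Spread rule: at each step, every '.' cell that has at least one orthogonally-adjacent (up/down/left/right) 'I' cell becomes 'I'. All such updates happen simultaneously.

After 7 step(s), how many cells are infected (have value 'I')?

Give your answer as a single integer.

Answer: 41

Derivation:
Step 0 (initial): 2 infected
Step 1: +4 new -> 6 infected
Step 2: +6 new -> 12 infected
Step 3: +7 new -> 19 infected
Step 4: +5 new -> 24 infected
Step 5: +6 new -> 30 infected
Step 6: +6 new -> 36 infected
Step 7: +5 new -> 41 infected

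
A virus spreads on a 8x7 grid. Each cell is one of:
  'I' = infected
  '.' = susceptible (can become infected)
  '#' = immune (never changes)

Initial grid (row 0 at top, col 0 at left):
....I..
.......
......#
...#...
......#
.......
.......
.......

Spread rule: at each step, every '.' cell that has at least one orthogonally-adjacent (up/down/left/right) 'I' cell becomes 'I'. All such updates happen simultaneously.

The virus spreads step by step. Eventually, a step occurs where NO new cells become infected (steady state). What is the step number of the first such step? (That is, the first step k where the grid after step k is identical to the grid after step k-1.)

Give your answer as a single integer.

Answer: 12

Derivation:
Step 0 (initial): 1 infected
Step 1: +3 new -> 4 infected
Step 2: +5 new -> 9 infected
Step 3: +6 new -> 15 infected
Step 4: +5 new -> 20 infected
Step 5: +7 new -> 27 infected
Step 6: +6 new -> 33 infected
Step 7: +7 new -> 40 infected
Step 8: +6 new -> 46 infected
Step 9: +4 new -> 50 infected
Step 10: +2 new -> 52 infected
Step 11: +1 new -> 53 infected
Step 12: +0 new -> 53 infected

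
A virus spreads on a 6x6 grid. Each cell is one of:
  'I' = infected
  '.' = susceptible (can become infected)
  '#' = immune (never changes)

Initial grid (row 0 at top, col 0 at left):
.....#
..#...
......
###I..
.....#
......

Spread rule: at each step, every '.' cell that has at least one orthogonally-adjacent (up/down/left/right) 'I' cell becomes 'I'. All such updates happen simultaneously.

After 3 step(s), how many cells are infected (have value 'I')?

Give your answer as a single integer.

Answer: 18

Derivation:
Step 0 (initial): 1 infected
Step 1: +3 new -> 4 infected
Step 2: +7 new -> 11 infected
Step 3: +7 new -> 18 infected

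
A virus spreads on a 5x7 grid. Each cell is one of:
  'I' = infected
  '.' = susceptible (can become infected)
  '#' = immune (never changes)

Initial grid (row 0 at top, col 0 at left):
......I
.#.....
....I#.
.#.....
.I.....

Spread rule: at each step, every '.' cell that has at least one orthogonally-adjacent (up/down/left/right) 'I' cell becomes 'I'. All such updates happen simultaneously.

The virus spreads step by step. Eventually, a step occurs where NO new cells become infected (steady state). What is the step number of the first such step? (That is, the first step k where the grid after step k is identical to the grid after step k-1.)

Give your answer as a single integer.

Step 0 (initial): 3 infected
Step 1: +7 new -> 10 infected
Step 2: +11 new -> 21 infected
Step 3: +6 new -> 27 infected
Step 4: +3 new -> 30 infected
Step 5: +2 new -> 32 infected
Step 6: +0 new -> 32 infected

Answer: 6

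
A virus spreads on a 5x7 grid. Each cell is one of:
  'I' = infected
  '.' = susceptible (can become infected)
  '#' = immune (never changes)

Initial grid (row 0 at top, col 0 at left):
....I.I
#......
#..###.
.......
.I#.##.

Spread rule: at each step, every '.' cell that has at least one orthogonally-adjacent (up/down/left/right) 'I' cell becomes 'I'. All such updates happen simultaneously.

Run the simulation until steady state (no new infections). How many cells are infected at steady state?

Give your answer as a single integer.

Answer: 27

Derivation:
Step 0 (initial): 3 infected
Step 1: +6 new -> 9 infected
Step 2: +7 new -> 16 infected
Step 3: +6 new -> 22 infected
Step 4: +5 new -> 27 infected
Step 5: +0 new -> 27 infected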